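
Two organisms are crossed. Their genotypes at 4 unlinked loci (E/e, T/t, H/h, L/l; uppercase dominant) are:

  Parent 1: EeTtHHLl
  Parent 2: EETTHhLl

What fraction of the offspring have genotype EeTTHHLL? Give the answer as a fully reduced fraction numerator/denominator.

P(EeTTHHLL) = 1/32

EeTtHHLl gametes: ETHL×2, ETHl×2, EtHL×2, EtHl×2, eTHL×2, eTHl×2, etHL×2, etHl×2
EETTHhLl gametes: ETHL×4, ETHl×4, EThL×4, EThl×4
EeTtHHLl×EETTHhLl grid (16·16=256): EETTHHLL=8 EETTHHLl=16 EETTHHll=8 EETTHhLL=8 EETTHhLl=16 EETTHhll=8 EETtHHLL=8 EETtHHLl=16 EETtHHll=8 EETtHhLL=8 EETtHhLl=16 EETtHhll=8 EeTTHHLL=8 EeTTHHLl=16 EeTTHHll=8 EeTTHhLL=8 EeTTHhLl=16 EeTTHhll=8 EeTtHHLL=8 EeTtHHLl=16 EeTtHHll=8 EeTtHhLL=8 EeTtHhLl=16 EeTtHhll=8
EeTTHHLL hits 8/256; gcd=8; 8÷8/256÷8 = 1/32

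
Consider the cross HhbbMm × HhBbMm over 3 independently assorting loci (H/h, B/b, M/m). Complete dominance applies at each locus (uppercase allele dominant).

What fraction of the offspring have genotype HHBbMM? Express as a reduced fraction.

P(HHBbMM) = 1/32

HhbbMm gametes: HbM×2, Hbm×2, hbM×2, hbm×2
HhBbMm gametes: HBM×1, HBm×1, HbM×1, Hbm×1, hBM×1, hBm×1, hbM×1, hbm×1
HhbbMm×HhBbMm grid (8·8=64): HHBbMM=2 HHBbMm=4 HHBbmm=2 HHbbMM=2 HHbbMm=4 HHbbmm=2 HhBbMM=4 HhBbMm=8 HhBbmm=4 HhbbMM=4 HhbbMm=8 Hhbbmm=4 hhBbMM=2 hhBbMm=4 hhBbmm=2 hhbbMM=2 hhbbMm=4 hhbbmm=2
HHBbMM hits 2/64; gcd=2; 2÷2/64÷2 = 1/32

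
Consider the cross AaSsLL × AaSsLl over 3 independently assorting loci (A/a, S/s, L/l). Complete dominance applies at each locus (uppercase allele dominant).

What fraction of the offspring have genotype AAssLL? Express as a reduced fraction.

AaSsLL gametes: ASL×2, AsL×2, aSL×2, asL×2
AaSsLl gametes: ASL×1, ASl×1, AsL×1, Asl×1, aSL×1, aSl×1, asL×1, asl×1
AaSsLL×AaSsLl grid (8·8=64): AASSLL=2 AASSLl=2 AASsLL=4 AASsLl=4 AAssLL=2 AAssLl=2 AaSSLL=4 AaSSLl=4 AaSsLL=8 AaSsLl=8 AassLL=4 AassLl=4 aaSSLL=2 aaSSLl=2 aaSsLL=4 aaSsLl=4 aassLL=2 aassLl=2
AAssLL hits 2/64; gcd=2; 2÷2/64÷2 = 1/32

P(AAssLL) = 1/32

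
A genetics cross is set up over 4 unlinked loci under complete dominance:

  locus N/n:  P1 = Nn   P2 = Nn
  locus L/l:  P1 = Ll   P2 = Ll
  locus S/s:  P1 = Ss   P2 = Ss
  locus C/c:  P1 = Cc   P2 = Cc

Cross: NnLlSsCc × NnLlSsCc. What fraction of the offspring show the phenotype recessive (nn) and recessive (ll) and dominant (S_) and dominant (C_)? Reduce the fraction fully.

P(nn ll S_ C_) = 9/256

NnLlSsCc gametes: NLSC×1, NLSc×1, NLsC×1, NLsc×1, NlSC×1, NlSc×1, NlsC×1, Nlsc×1, nLSC×1, nLSc×1, nLsC×1, nLsc×1, nlSC×1, nlSc×1, nlsC×1, nlsc×1
NnLlSsCc gametes: NLSC×1, NLSc×1, NLsC×1, NLsc×1, NlSC×1, NlSc×1, NlsC×1, Nlsc×1, nLSC×1, nLSc×1, nLsC×1, nLsc×1, nlSC×1, nlSc×1, nlsC×1, nlsc×1
NnLlSsCc×NnLlSsCc grid (16·16=256): NNLLSSCC=1 NNLLSSCc=2 NNLLSScc=1 NNLLSsCC=2 NNLLSsCc=4 NNLLSscc=2 NNLLssCC=1 NNLLssCc=2 NNLLsscc=1 NNLlSSCC=2 NNLlSSCc=4 NNLlSScc=2 NNLlSsCC=4 NNLlSsCc=8 NNLlSscc=4 NNLlssCC=2 NNLlssCc=4 NNLlsscc=2 NNllSSCC=1 NNllSSCc=2 NNllSScc=1 NNllSsCC=2 NNllSsCc=4 NNllSscc=2 NNllssCC=1 NNllssCc=2 NNllsscc=1 NnLLSSCC=2 NnLLSSCc=4 NnLLSScc=2 NnLLSsCC=4 NnLLSsCc=8 NnLLSscc=4 NnLLssCC=2 NnLLssCc=4 NnLLsscc=2 NnLlSSCC=4 NnLlSSCc=8 NnLlSScc=4 NnLlSsCC=8 NnLlSsCc=16 NnLlSscc=8 NnLlssCC=4 NnLlssCc=8 NnLlsscc=4 NnllSSCC=2 NnllSSCc=4 NnllSScc=2 NnllSsCC=4 NnllSsCc=8 NnllSscc=4 NnllssCC=2 NnllssCc=4 Nnllsscc=2 nnLLSSCC=1 nnLLSSCc=2 nnLLSScc=1 nnLLSsCC=2 nnLLSsCc=4 nnLLSscc=2 nnLLssCC=1 nnLLssCc=2 nnLLsscc=1 nnLlSSCC=2 nnLlSSCc=4 nnLlSScc=2 nnLlSsCC=4 nnLlSsCc=8 nnLlSscc=4 nnLlssCC=2 nnLlssCc=4 nnLlsscc=2 nnllSSCC=1 nnllSSCc=2 nnllSScc=1 nnllSsCC=2 nnllSsCc=4 nnllSscc=2 nnllssCC=1 nnllssCc=2 nnllsscc=1
nn ll S_ C_ hits 9/256; gcd=1; 9÷1/256÷1 = 9/256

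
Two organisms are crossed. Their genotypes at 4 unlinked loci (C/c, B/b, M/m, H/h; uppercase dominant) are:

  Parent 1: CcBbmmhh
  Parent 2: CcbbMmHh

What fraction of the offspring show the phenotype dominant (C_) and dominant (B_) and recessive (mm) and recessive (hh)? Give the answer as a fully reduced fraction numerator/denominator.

P(C_ B_ mm hh) = 3/32

CcBbmmhh gametes: CBmh×4, Cbmh×4, cBmh×4, cbmh×4
CcbbMmHh gametes: CbMH×2, CbMh×2, CbmH×2, Cbmh×2, cbMH×2, cbMh×2, cbmH×2, cbmh×2
CcBbmmhh×CcbbMmHh grid (16·16=256): CCBbMmHh=8 CCBbMmhh=8 CCBbmmHh=8 CCBbmmhh=8 CCbbMmHh=8 CCbbMmhh=8 CCbbmmHh=8 CCbbmmhh=8 CcBbMmHh=16 CcBbMmhh=16 CcBbmmHh=16 CcBbmmhh=16 CcbbMmHh=16 CcbbMmhh=16 CcbbmmHh=16 Ccbbmmhh=16 ccBbMmHh=8 ccBbMmhh=8 ccBbmmHh=8 ccBbmmhh=8 ccbbMmHh=8 ccbbMmhh=8 ccbbmmHh=8 ccbbmmhh=8
C_ B_ mm hh hits 24/256; gcd=8; 24÷8/256÷8 = 3/32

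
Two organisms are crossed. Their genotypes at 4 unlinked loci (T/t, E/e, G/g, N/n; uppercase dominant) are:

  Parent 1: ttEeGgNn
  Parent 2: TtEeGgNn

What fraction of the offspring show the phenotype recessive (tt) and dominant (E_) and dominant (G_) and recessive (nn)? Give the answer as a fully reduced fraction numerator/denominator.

P(tt E_ G_ nn) = 9/128

ttEeGgNn gametes: tEGN×2, tEGn×2, tEgN×2, tEgn×2, teGN×2, teGn×2, tegN×2, tegn×2
TtEeGgNn gametes: TEGN×1, TEGn×1, TEgN×1, TEgn×1, TeGN×1, TeGn×1, TegN×1, Tegn×1, tEGN×1, tEGn×1, tEgN×1, tEgn×1, teGN×1, teGn×1, tegN×1, tegn×1
ttEeGgNn×TtEeGgNn grid (16·16=256): TtEEGGNN=2 TtEEGGNn=4 TtEEGGnn=2 TtEEGgNN=4 TtEEGgNn=8 TtEEGgnn=4 TtEEggNN=2 TtEEggNn=4 TtEEggnn=2 TtEeGGNN=4 TtEeGGNn=8 TtEeGGnn=4 TtEeGgNN=8 TtEeGgNn=16 TtEeGgnn=8 TtEeggNN=4 TtEeggNn=8 TtEeggnn=4 TteeGGNN=2 TteeGGNn=4 TteeGGnn=2 TteeGgNN=4 TteeGgNn=8 TteeGgnn=4 TteeggNN=2 TteeggNn=4 Tteeggnn=2 ttEEGGNN=2 ttEEGGNn=4 ttEEGGnn=2 ttEEGgNN=4 ttEEGgNn=8 ttEEGgnn=4 ttEEggNN=2 ttEEggNn=4 ttEEggnn=2 ttEeGGNN=4 ttEeGGNn=8 ttEeGGnn=4 ttEeGgNN=8 ttEeGgNn=16 ttEeGgnn=8 ttEeggNN=4 ttEeggNn=8 ttEeggnn=4 tteeGGNN=2 tteeGGNn=4 tteeGGnn=2 tteeGgNN=4 tteeGgNn=8 tteeGgnn=4 tteeggNN=2 tteeggNn=4 tteeggnn=2
tt E_ G_ nn hits 18/256; gcd=2; 18÷2/256÷2 = 9/128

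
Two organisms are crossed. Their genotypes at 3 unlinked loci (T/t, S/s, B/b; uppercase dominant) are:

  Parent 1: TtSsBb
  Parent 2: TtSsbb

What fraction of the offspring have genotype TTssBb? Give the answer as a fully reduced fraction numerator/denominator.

TtSsBb gametes: TSB×1, TSb×1, TsB×1, Tsb×1, tSB×1, tSb×1, tsB×1, tsb×1
TtSsbb gametes: TSb×2, Tsb×2, tSb×2, tsb×2
TtSsBb×TtSsbb grid (8·8=64): TTSSBb=2 TTSSbb=2 TTSsBb=4 TTSsbb=4 TTssBb=2 TTssbb=2 TtSSBb=4 TtSSbb=4 TtSsBb=8 TtSsbb=8 TtssBb=4 Ttssbb=4 ttSSBb=2 ttSSbb=2 ttSsBb=4 ttSsbb=4 ttssBb=2 ttssbb=2
TTssBb hits 2/64; gcd=2; 2÷2/64÷2 = 1/32

P(TTssBb) = 1/32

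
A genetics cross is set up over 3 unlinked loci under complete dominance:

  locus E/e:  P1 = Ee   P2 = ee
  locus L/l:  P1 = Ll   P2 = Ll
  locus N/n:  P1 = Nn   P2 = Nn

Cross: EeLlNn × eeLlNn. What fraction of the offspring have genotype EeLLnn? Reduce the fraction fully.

EeLlNn gametes: ELN×1, ELn×1, ElN×1, Eln×1, eLN×1, eLn×1, elN×1, eln×1
eeLlNn gametes: eLN×2, eLn×2, elN×2, eln×2
EeLlNn×eeLlNn grid (8·8=64): EeLLNN=2 EeLLNn=4 EeLLnn=2 EeLlNN=4 EeLlNn=8 EeLlnn=4 EellNN=2 EellNn=4 Eellnn=2 eeLLNN=2 eeLLNn=4 eeLLnn=2 eeLlNN=4 eeLlNn=8 eeLlnn=4 eellNN=2 eellNn=4 eellnn=2
EeLLnn hits 2/64; gcd=2; 2÷2/64÷2 = 1/32

P(EeLLnn) = 1/32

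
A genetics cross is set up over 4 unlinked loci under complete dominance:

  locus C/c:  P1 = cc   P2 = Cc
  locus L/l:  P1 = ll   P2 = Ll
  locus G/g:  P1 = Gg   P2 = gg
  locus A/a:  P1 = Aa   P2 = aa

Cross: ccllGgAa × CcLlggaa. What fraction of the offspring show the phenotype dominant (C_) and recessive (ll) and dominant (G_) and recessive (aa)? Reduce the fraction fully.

ccllGgAa gametes: clGA×4, clGa×4, clgA×4, clga×4
CcLlggaa gametes: CLga×4, Clga×4, cLga×4, clga×4
ccllGgAa×CcLlggaa grid (16·16=256): CcLlGgAa=16 CcLlGgaa=16 CcLlggAa=16 CcLlggaa=16 CcllGgAa=16 CcllGgaa=16 CcllggAa=16 Ccllggaa=16 ccLlGgAa=16 ccLlGgaa=16 ccLlggAa=16 ccLlggaa=16 ccllGgAa=16 ccllGgaa=16 ccllggAa=16 ccllggaa=16
C_ ll G_ aa hits 16/256; gcd=16; 16÷16/256÷16 = 1/16

P(C_ ll G_ aa) = 1/16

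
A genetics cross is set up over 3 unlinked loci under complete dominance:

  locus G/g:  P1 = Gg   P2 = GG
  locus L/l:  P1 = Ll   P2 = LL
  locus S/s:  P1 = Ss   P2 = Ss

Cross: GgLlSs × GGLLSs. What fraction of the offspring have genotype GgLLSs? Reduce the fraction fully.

P(GgLLSs) = 1/8

GgLlSs gametes: GLS×1, GLs×1, GlS×1, Gls×1, gLS×1, gLs×1, glS×1, gls×1
GGLLSs gametes: GLS×4, GLs×4
GgLlSs×GGLLSs grid (8·8=64): GGLLSS=4 GGLLSs=8 GGLLss=4 GGLlSS=4 GGLlSs=8 GGLlss=4 GgLLSS=4 GgLLSs=8 GgLLss=4 GgLlSS=4 GgLlSs=8 GgLlss=4
GgLLSs hits 8/64; gcd=8; 8÷8/64÷8 = 1/8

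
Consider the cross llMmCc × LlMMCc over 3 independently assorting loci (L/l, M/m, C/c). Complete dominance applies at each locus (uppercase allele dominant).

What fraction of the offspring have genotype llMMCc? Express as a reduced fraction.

llMmCc gametes: lMC×2, lMc×2, lmC×2, lmc×2
LlMMCc gametes: LMC×2, LMc×2, lMC×2, lMc×2
llMmCc×LlMMCc grid (8·8=64): LlMMCC=4 LlMMCc=8 LlMMcc=4 LlMmCC=4 LlMmCc=8 LlMmcc=4 llMMCC=4 llMMCc=8 llMMcc=4 llMmCC=4 llMmCc=8 llMmcc=4
llMMCc hits 8/64; gcd=8; 8÷8/64÷8 = 1/8

P(llMMCc) = 1/8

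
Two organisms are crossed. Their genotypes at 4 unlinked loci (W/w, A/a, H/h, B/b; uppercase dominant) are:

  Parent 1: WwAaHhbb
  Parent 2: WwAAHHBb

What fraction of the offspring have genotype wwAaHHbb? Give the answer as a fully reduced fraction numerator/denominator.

WwAaHhbb gametes: WAHb×2, WAhb×2, WaHb×2, Wahb×2, wAHb×2, wAhb×2, waHb×2, wahb×2
WwAAHHBb gametes: WAHB×4, WAHb×4, wAHB×4, wAHb×4
WwAaHhbb×WwAAHHBb grid (16·16=256): WWAAHHBb=8 WWAAHHbb=8 WWAAHhBb=8 WWAAHhbb=8 WWAaHHBb=8 WWAaHHbb=8 WWAaHhBb=8 WWAaHhbb=8 WwAAHHBb=16 WwAAHHbb=16 WwAAHhBb=16 WwAAHhbb=16 WwAaHHBb=16 WwAaHHbb=16 WwAaHhBb=16 WwAaHhbb=16 wwAAHHBb=8 wwAAHHbb=8 wwAAHhBb=8 wwAAHhbb=8 wwAaHHBb=8 wwAaHHbb=8 wwAaHhBb=8 wwAaHhbb=8
wwAaHHbb hits 8/256; gcd=8; 8÷8/256÷8 = 1/32

P(wwAaHHbb) = 1/32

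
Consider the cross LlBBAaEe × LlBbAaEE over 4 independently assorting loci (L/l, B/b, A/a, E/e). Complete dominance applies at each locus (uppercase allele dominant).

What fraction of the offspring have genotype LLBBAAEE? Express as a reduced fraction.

LlBBAaEe gametes: LBAE×2, LBAe×2, LBaE×2, LBae×2, lBAE×2, lBAe×2, lBaE×2, lBae×2
LlBbAaEE gametes: LBAE×2, LBaE×2, LbAE×2, LbaE×2, lBAE×2, lBaE×2, lbAE×2, lbaE×2
LlBBAaEe×LlBbAaEE grid (16·16=256): LLBBAAEE=4 LLBBAAEe=4 LLBBAaEE=8 LLBBAaEe=8 LLBBaaEE=4 LLBBaaEe=4 LLBbAAEE=4 LLBbAAEe=4 LLBbAaEE=8 LLBbAaEe=8 LLBbaaEE=4 LLBbaaEe=4 LlBBAAEE=8 LlBBAAEe=8 LlBBAaEE=16 LlBBAaEe=16 LlBBaaEE=8 LlBBaaEe=8 LlBbAAEE=8 LlBbAAEe=8 LlBbAaEE=16 LlBbAaEe=16 LlBbaaEE=8 LlBbaaEe=8 llBBAAEE=4 llBBAAEe=4 llBBAaEE=8 llBBAaEe=8 llBBaaEE=4 llBBaaEe=4 llBbAAEE=4 llBbAAEe=4 llBbAaEE=8 llBbAaEe=8 llBbaaEE=4 llBbaaEe=4
LLBBAAEE hits 4/256; gcd=4; 4÷4/256÷4 = 1/64

P(LLBBAAEE) = 1/64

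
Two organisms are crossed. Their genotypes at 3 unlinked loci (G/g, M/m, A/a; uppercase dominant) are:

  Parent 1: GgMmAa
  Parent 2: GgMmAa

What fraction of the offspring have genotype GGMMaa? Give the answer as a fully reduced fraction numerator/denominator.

P(GGMMaa) = 1/64

GgMmAa gametes: GMA×1, GMa×1, GmA×1, Gma×1, gMA×1, gMa×1, gmA×1, gma×1
GgMmAa gametes: GMA×1, GMa×1, GmA×1, Gma×1, gMA×1, gMa×1, gmA×1, gma×1
GgMmAa×GgMmAa grid (8·8=64): GGMMAA=1 GGMMAa=2 GGMMaa=1 GGMmAA=2 GGMmAa=4 GGMmaa=2 GGmmAA=1 GGmmAa=2 GGmmaa=1 GgMMAA=2 GgMMAa=4 GgMMaa=2 GgMmAA=4 GgMmAa=8 GgMmaa=4 GgmmAA=2 GgmmAa=4 Ggmmaa=2 ggMMAA=1 ggMMAa=2 ggMMaa=1 ggMmAA=2 ggMmAa=4 ggMmaa=2 ggmmAA=1 ggmmAa=2 ggmmaa=1
GGMMaa hits 1/64; gcd=1; 1÷1/64÷1 = 1/64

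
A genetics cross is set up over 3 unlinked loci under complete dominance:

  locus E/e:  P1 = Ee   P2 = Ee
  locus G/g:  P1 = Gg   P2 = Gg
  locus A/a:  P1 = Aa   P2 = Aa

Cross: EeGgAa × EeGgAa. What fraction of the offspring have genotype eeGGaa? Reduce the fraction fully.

P(eeGGaa) = 1/64

EeGgAa gametes: EGA×1, EGa×1, EgA×1, Ega×1, eGA×1, eGa×1, egA×1, ega×1
EeGgAa gametes: EGA×1, EGa×1, EgA×1, Ega×1, eGA×1, eGa×1, egA×1, ega×1
EeGgAa×EeGgAa grid (8·8=64): EEGGAA=1 EEGGAa=2 EEGGaa=1 EEGgAA=2 EEGgAa=4 EEGgaa=2 EEggAA=1 EEggAa=2 EEggaa=1 EeGGAA=2 EeGGAa=4 EeGGaa=2 EeGgAA=4 EeGgAa=8 EeGgaa=4 EeggAA=2 EeggAa=4 Eeggaa=2 eeGGAA=1 eeGGAa=2 eeGGaa=1 eeGgAA=2 eeGgAa=4 eeGgaa=2 eeggAA=1 eeggAa=2 eeggaa=1
eeGGaa hits 1/64; gcd=1; 1÷1/64÷1 = 1/64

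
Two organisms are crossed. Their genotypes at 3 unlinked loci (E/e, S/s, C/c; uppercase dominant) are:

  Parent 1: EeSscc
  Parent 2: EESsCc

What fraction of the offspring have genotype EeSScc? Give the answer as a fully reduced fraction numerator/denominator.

EeSscc gametes: ESc×2, Esc×2, eSc×2, esc×2
EESsCc gametes: ESC×2, ESc×2, EsC×2, Esc×2
EeSscc×EESsCc grid (8·8=64): EESSCc=4 EESScc=4 EESsCc=8 EESscc=8 EEssCc=4 EEsscc=4 EeSSCc=4 EeSScc=4 EeSsCc=8 EeSscc=8 EessCc=4 Eesscc=4
EeSScc hits 4/64; gcd=4; 4÷4/64÷4 = 1/16

P(EeSScc) = 1/16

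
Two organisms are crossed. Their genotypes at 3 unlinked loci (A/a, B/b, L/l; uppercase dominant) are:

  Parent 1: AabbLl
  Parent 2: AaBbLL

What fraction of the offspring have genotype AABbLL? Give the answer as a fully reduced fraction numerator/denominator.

AabbLl gametes: AbL×2, Abl×2, abL×2, abl×2
AaBbLL gametes: ABL×2, AbL×2, aBL×2, abL×2
AabbLl×AaBbLL grid (8·8=64): AABbLL=4 AABbLl=4 AAbbLL=4 AAbbLl=4 AaBbLL=8 AaBbLl=8 AabbLL=8 AabbLl=8 aaBbLL=4 aaBbLl=4 aabbLL=4 aabbLl=4
AABbLL hits 4/64; gcd=4; 4÷4/64÷4 = 1/16

P(AABbLL) = 1/16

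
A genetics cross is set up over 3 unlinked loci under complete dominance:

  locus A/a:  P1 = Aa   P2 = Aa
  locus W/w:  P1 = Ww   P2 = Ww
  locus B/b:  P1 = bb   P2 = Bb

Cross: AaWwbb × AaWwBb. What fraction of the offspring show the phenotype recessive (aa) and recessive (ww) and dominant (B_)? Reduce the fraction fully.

AaWwbb gametes: AWb×2, Awb×2, aWb×2, awb×2
AaWwBb gametes: AWB×1, AWb×1, AwB×1, Awb×1, aWB×1, aWb×1, awB×1, awb×1
AaWwbb×AaWwBb grid (8·8=64): AAWWBb=2 AAWWbb=2 AAWwBb=4 AAWwbb=4 AAwwBb=2 AAwwbb=2 AaWWBb=4 AaWWbb=4 AaWwBb=8 AaWwbb=8 AawwBb=4 Aawwbb=4 aaWWBb=2 aaWWbb=2 aaWwBb=4 aaWwbb=4 aawwBb=2 aawwbb=2
aa ww B_ hits 2/64; gcd=2; 2÷2/64÷2 = 1/32

P(aa ww B_) = 1/32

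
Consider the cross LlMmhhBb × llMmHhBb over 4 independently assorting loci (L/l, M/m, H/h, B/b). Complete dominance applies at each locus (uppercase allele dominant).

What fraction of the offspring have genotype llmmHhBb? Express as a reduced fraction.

P(llmmHhBb) = 1/32

LlMmhhBb gametes: LMhB×2, LMhb×2, LmhB×2, Lmhb×2, lMhB×2, lMhb×2, lmhB×2, lmhb×2
llMmHhBb gametes: lMHB×2, lMHb×2, lMhB×2, lMhb×2, lmHB×2, lmHb×2, lmhB×2, lmhb×2
LlMmhhBb×llMmHhBb grid (16·16=256): LlMMHhBB=4 LlMMHhBb=8 LlMMHhbb=4 LlMMhhBB=4 LlMMhhBb=8 LlMMhhbb=4 LlMmHhBB=8 LlMmHhBb=16 LlMmHhbb=8 LlMmhhBB=8 LlMmhhBb=16 LlMmhhbb=8 LlmmHhBB=4 LlmmHhBb=8 LlmmHhbb=4 LlmmhhBB=4 LlmmhhBb=8 Llmmhhbb=4 llMMHhBB=4 llMMHhBb=8 llMMHhbb=4 llMMhhBB=4 llMMhhBb=8 llMMhhbb=4 llMmHhBB=8 llMmHhBb=16 llMmHhbb=8 llMmhhBB=8 llMmhhBb=16 llMmhhbb=8 llmmHhBB=4 llmmHhBb=8 llmmHhbb=4 llmmhhBB=4 llmmhhBb=8 llmmhhbb=4
llmmHhBb hits 8/256; gcd=8; 8÷8/256÷8 = 1/32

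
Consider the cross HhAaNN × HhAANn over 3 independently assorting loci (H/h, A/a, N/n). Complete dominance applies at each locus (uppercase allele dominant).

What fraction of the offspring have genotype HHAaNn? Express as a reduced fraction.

P(HHAaNn) = 1/16

HhAaNN gametes: HAN×2, HaN×2, hAN×2, haN×2
HhAANn gametes: HAN×2, HAn×2, hAN×2, hAn×2
HhAaNN×HhAANn grid (8·8=64): HHAANN=4 HHAANn=4 HHAaNN=4 HHAaNn=4 HhAANN=8 HhAANn=8 HhAaNN=8 HhAaNn=8 hhAANN=4 hhAANn=4 hhAaNN=4 hhAaNn=4
HHAaNn hits 4/64; gcd=4; 4÷4/64÷4 = 1/16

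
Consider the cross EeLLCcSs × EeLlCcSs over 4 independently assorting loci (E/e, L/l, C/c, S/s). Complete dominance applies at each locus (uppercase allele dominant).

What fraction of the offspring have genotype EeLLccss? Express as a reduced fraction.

EeLLCcSs gametes: ELCS×2, ELCs×2, ELcS×2, ELcs×2, eLCS×2, eLCs×2, eLcS×2, eLcs×2
EeLlCcSs gametes: ELCS×1, ELCs×1, ELcS×1, ELcs×1, ElCS×1, ElCs×1, ElcS×1, Elcs×1, eLCS×1, eLCs×1, eLcS×1, eLcs×1, elCS×1, elCs×1, elcS×1, elcs×1
EeLLCcSs×EeLlCcSs grid (16·16=256): EELLCCSS=2 EELLCCSs=4 EELLCCss=2 EELLCcSS=4 EELLCcSs=8 EELLCcss=4 EELLccSS=2 EELLccSs=4 EELLccss=2 EELlCCSS=2 EELlCCSs=4 EELlCCss=2 EELlCcSS=4 EELlCcSs=8 EELlCcss=4 EELlccSS=2 EELlccSs=4 EELlccss=2 EeLLCCSS=4 EeLLCCSs=8 EeLLCCss=4 EeLLCcSS=8 EeLLCcSs=16 EeLLCcss=8 EeLLccSS=4 EeLLccSs=8 EeLLccss=4 EeLlCCSS=4 EeLlCCSs=8 EeLlCCss=4 EeLlCcSS=8 EeLlCcSs=16 EeLlCcss=8 EeLlccSS=4 EeLlccSs=8 EeLlccss=4 eeLLCCSS=2 eeLLCCSs=4 eeLLCCss=2 eeLLCcSS=4 eeLLCcSs=8 eeLLCcss=4 eeLLccSS=2 eeLLccSs=4 eeLLccss=2 eeLlCCSS=2 eeLlCCSs=4 eeLlCCss=2 eeLlCcSS=4 eeLlCcSs=8 eeLlCcss=4 eeLlccSS=2 eeLlccSs=4 eeLlccss=2
EeLLccss hits 4/256; gcd=4; 4÷4/256÷4 = 1/64

P(EeLLccss) = 1/64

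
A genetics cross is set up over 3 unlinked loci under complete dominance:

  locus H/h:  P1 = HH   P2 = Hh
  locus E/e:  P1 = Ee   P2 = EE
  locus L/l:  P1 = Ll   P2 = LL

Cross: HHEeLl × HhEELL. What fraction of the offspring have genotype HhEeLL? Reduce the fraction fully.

P(HhEeLL) = 1/8

HHEeLl gametes: HEL×2, HEl×2, HeL×2, Hel×2
HhEELL gametes: HEL×4, hEL×4
HHEeLl×HhEELL grid (8·8=64): HHEELL=8 HHEELl=8 HHEeLL=8 HHEeLl=8 HhEELL=8 HhEELl=8 HhEeLL=8 HhEeLl=8
HhEeLL hits 8/64; gcd=8; 8÷8/64÷8 = 1/8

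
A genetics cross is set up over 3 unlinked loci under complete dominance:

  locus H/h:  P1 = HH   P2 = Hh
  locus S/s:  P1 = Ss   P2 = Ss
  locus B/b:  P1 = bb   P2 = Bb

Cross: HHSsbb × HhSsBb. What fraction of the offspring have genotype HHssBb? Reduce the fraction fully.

HHSsbb gametes: HSb×4, Hsb×4
HhSsBb gametes: HSB×1, HSb×1, HsB×1, Hsb×1, hSB×1, hSb×1, hsB×1, hsb×1
HHSsbb×HhSsBb grid (8·8=64): HHSSBb=4 HHSSbb=4 HHSsBb=8 HHSsbb=8 HHssBb=4 HHssbb=4 HhSSBb=4 HhSSbb=4 HhSsBb=8 HhSsbb=8 HhssBb=4 Hhssbb=4
HHssBb hits 4/64; gcd=4; 4÷4/64÷4 = 1/16

P(HHssBb) = 1/16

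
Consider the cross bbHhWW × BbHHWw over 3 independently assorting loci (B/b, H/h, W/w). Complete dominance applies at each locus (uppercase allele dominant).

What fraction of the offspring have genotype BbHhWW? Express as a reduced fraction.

bbHhWW gametes: bHW×4, bhW×4
BbHHWw gametes: BHW×2, BHw×2, bHW×2, bHw×2
bbHhWW×BbHHWw grid (8·8=64): BbHHWW=8 BbHHWw=8 BbHhWW=8 BbHhWw=8 bbHHWW=8 bbHHWw=8 bbHhWW=8 bbHhWw=8
BbHhWW hits 8/64; gcd=8; 8÷8/64÷8 = 1/8

P(BbHhWW) = 1/8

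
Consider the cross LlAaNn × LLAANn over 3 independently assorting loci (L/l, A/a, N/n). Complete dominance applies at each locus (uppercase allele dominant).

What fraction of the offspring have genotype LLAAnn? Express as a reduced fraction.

P(LLAAnn) = 1/16

LlAaNn gametes: LAN×1, LAn×1, LaN×1, Lan×1, lAN×1, lAn×1, laN×1, lan×1
LLAANn gametes: LAN×4, LAn×4
LlAaNn×LLAANn grid (8·8=64): LLAANN=4 LLAANn=8 LLAAnn=4 LLAaNN=4 LLAaNn=8 LLAann=4 LlAANN=4 LlAANn=8 LlAAnn=4 LlAaNN=4 LlAaNn=8 LlAann=4
LLAAnn hits 4/64; gcd=4; 4÷4/64÷4 = 1/16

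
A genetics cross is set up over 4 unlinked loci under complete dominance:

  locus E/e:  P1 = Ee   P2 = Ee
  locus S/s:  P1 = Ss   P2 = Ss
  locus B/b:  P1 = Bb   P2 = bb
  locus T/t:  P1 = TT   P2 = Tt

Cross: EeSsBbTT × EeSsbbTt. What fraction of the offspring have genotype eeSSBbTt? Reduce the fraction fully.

EeSsBbTT gametes: ESBT×2, ESbT×2, EsBT×2, EsbT×2, eSBT×2, eSbT×2, esBT×2, esbT×2
EeSsbbTt gametes: ESbT×2, ESbt×2, EsbT×2, Esbt×2, eSbT×2, eSbt×2, esbT×2, esbt×2
EeSsBbTT×EeSsbbTt grid (16·16=256): EESSBbTT=4 EESSBbTt=4 EESSbbTT=4 EESSbbTt=4 EESsBbTT=8 EESsBbTt=8 EESsbbTT=8 EESsbbTt=8 EEssBbTT=4 EEssBbTt=4 EEssbbTT=4 EEssbbTt=4 EeSSBbTT=8 EeSSBbTt=8 EeSSbbTT=8 EeSSbbTt=8 EeSsBbTT=16 EeSsBbTt=16 EeSsbbTT=16 EeSsbbTt=16 EessBbTT=8 EessBbTt=8 EessbbTT=8 EessbbTt=8 eeSSBbTT=4 eeSSBbTt=4 eeSSbbTT=4 eeSSbbTt=4 eeSsBbTT=8 eeSsBbTt=8 eeSsbbTT=8 eeSsbbTt=8 eessBbTT=4 eessBbTt=4 eessbbTT=4 eessbbTt=4
eeSSBbTt hits 4/256; gcd=4; 4÷4/256÷4 = 1/64

P(eeSSBbTt) = 1/64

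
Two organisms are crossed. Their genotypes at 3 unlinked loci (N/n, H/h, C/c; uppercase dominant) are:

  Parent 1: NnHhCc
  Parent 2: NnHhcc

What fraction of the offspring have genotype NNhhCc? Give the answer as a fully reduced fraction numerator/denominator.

P(NNhhCc) = 1/32

NnHhCc gametes: NHC×1, NHc×1, NhC×1, Nhc×1, nHC×1, nHc×1, nhC×1, nhc×1
NnHhcc gametes: NHc×2, Nhc×2, nHc×2, nhc×2
NnHhCc×NnHhcc grid (8·8=64): NNHHCc=2 NNHHcc=2 NNHhCc=4 NNHhcc=4 NNhhCc=2 NNhhcc=2 NnHHCc=4 NnHHcc=4 NnHhCc=8 NnHhcc=8 NnhhCc=4 Nnhhcc=4 nnHHCc=2 nnHHcc=2 nnHhCc=4 nnHhcc=4 nnhhCc=2 nnhhcc=2
NNhhCc hits 2/64; gcd=2; 2÷2/64÷2 = 1/32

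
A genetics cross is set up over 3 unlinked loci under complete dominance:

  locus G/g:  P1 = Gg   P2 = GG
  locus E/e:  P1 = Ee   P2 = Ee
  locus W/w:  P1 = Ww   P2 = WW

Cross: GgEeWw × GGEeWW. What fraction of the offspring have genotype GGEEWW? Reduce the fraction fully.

GgEeWw gametes: GEW×1, GEw×1, GeW×1, Gew×1, gEW×1, gEw×1, geW×1, gew×1
GGEeWW gametes: GEW×4, GeW×4
GgEeWw×GGEeWW grid (8·8=64): GGEEWW=4 GGEEWw=4 GGEeWW=8 GGEeWw=8 GGeeWW=4 GGeeWw=4 GgEEWW=4 GgEEWw=4 GgEeWW=8 GgEeWw=8 GgeeWW=4 GgeeWw=4
GGEEWW hits 4/64; gcd=4; 4÷4/64÷4 = 1/16

P(GGEEWW) = 1/16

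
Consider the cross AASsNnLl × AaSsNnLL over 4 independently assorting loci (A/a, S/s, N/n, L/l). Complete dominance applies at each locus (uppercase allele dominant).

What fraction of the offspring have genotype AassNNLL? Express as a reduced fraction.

AASsNnLl gametes: ASNL×2, ASNl×2, ASnL×2, ASnl×2, AsNL×2, AsNl×2, AsnL×2, Asnl×2
AaSsNnLL gametes: ASNL×2, ASnL×2, AsNL×2, AsnL×2, aSNL×2, aSnL×2, asNL×2, asnL×2
AASsNnLl×AaSsNnLL grid (16·16=256): AASSNNLL=4 AASSNNLl=4 AASSNnLL=8 AASSNnLl=8 AASSnnLL=4 AASSnnLl=4 AASsNNLL=8 AASsNNLl=8 AASsNnLL=16 AASsNnLl=16 AASsnnLL=8 AASsnnLl=8 AAssNNLL=4 AAssNNLl=4 AAssNnLL=8 AAssNnLl=8 AAssnnLL=4 AAssnnLl=4 AaSSNNLL=4 AaSSNNLl=4 AaSSNnLL=8 AaSSNnLl=8 AaSSnnLL=4 AaSSnnLl=4 AaSsNNLL=8 AaSsNNLl=8 AaSsNnLL=16 AaSsNnLl=16 AaSsnnLL=8 AaSsnnLl=8 AassNNLL=4 AassNNLl=4 AassNnLL=8 AassNnLl=8 AassnnLL=4 AassnnLl=4
AassNNLL hits 4/256; gcd=4; 4÷4/256÷4 = 1/64

P(AassNNLL) = 1/64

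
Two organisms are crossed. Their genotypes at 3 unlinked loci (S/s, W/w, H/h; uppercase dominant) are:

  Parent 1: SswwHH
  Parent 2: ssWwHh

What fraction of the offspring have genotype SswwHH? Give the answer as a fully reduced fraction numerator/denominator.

P(SswwHH) = 1/8

SswwHH gametes: SwH×4, swH×4
ssWwHh gametes: sWH×2, sWh×2, swH×2, swh×2
SswwHH×ssWwHh grid (8·8=64): SsWwHH=8 SsWwHh=8 SswwHH=8 SswwHh=8 ssWwHH=8 ssWwHh=8 sswwHH=8 sswwHh=8
SswwHH hits 8/64; gcd=8; 8÷8/64÷8 = 1/8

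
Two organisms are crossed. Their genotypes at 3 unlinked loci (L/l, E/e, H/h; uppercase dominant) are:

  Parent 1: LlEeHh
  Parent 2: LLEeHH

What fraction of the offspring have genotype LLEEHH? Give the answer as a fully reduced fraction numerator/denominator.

LlEeHh gametes: LEH×1, LEh×1, LeH×1, Leh×1, lEH×1, lEh×1, leH×1, leh×1
LLEeHH gametes: LEH×4, LeH×4
LlEeHh×LLEeHH grid (8·8=64): LLEEHH=4 LLEEHh=4 LLEeHH=8 LLEeHh=8 LLeeHH=4 LLeeHh=4 LlEEHH=4 LlEEHh=4 LlEeHH=8 LlEeHh=8 LleeHH=4 LleeHh=4
LLEEHH hits 4/64; gcd=4; 4÷4/64÷4 = 1/16

P(LLEEHH) = 1/16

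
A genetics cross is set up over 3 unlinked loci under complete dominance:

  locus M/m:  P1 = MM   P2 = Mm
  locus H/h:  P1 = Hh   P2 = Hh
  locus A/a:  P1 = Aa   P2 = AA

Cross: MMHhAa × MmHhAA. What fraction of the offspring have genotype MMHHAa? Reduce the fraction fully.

MMHhAa gametes: MHA×2, MHa×2, MhA×2, Mha×2
MmHhAA gametes: MHA×2, MhA×2, mHA×2, mhA×2
MMHhAa×MmHhAA grid (8·8=64): MMHHAA=4 MMHHAa=4 MMHhAA=8 MMHhAa=8 MMhhAA=4 MMhhAa=4 MmHHAA=4 MmHHAa=4 MmHhAA=8 MmHhAa=8 MmhhAA=4 MmhhAa=4
MMHHAa hits 4/64; gcd=4; 4÷4/64÷4 = 1/16

P(MMHHAa) = 1/16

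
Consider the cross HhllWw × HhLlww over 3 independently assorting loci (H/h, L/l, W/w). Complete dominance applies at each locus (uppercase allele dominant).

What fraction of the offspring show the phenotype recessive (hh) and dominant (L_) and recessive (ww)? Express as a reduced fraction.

HhllWw gametes: HlW×2, Hlw×2, hlW×2, hlw×2
HhLlww gametes: HLw×2, Hlw×2, hLw×2, hlw×2
HhllWw×HhLlww grid (8·8=64): HHLlWw=4 HHLlww=4 HHllWw=4 HHllww=4 HhLlWw=8 HhLlww=8 HhllWw=8 Hhllww=8 hhLlWw=4 hhLlww=4 hhllWw=4 hhllww=4
hh L_ ww hits 4/64; gcd=4; 4÷4/64÷4 = 1/16

P(hh L_ ww) = 1/16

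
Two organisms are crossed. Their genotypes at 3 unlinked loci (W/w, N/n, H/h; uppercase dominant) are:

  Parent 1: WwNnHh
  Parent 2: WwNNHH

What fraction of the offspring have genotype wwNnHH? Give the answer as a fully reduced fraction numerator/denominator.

WwNnHh gametes: WNH×1, WNh×1, WnH×1, Wnh×1, wNH×1, wNh×1, wnH×1, wnh×1
WwNNHH gametes: WNH×4, wNH×4
WwNnHh×WwNNHH grid (8·8=64): WWNNHH=4 WWNNHh=4 WWNnHH=4 WWNnHh=4 WwNNHH=8 WwNNHh=8 WwNnHH=8 WwNnHh=8 wwNNHH=4 wwNNHh=4 wwNnHH=4 wwNnHh=4
wwNnHH hits 4/64; gcd=4; 4÷4/64÷4 = 1/16

P(wwNnHH) = 1/16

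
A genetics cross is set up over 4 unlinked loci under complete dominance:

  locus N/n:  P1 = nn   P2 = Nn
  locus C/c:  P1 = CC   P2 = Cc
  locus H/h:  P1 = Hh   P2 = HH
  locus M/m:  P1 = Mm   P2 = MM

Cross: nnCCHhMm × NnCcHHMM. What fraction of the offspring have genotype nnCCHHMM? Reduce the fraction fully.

P(nnCCHHMM) = 1/16

nnCCHhMm gametes: nCHM×4, nCHm×4, nChM×4, nChm×4
NnCcHHMM gametes: NCHM×4, NcHM×4, nCHM×4, ncHM×4
nnCCHhMm×NnCcHHMM grid (16·16=256): NnCCHHMM=16 NnCCHHMm=16 NnCCHhMM=16 NnCCHhMm=16 NnCcHHMM=16 NnCcHHMm=16 NnCcHhMM=16 NnCcHhMm=16 nnCCHHMM=16 nnCCHHMm=16 nnCCHhMM=16 nnCCHhMm=16 nnCcHHMM=16 nnCcHHMm=16 nnCcHhMM=16 nnCcHhMm=16
nnCCHHMM hits 16/256; gcd=16; 16÷16/256÷16 = 1/16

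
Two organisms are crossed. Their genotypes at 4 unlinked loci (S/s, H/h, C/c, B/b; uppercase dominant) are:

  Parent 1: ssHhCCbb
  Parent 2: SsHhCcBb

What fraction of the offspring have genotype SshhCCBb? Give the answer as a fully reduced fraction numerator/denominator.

P(SshhCCBb) = 1/32

ssHhCCbb gametes: sHCb×8, shCb×8
SsHhCcBb gametes: SHCB×1, SHCb×1, SHcB×1, SHcb×1, ShCB×1, ShCb×1, ShcB×1, Shcb×1, sHCB×1, sHCb×1, sHcB×1, sHcb×1, shCB×1, shCb×1, shcB×1, shcb×1
ssHhCCbb×SsHhCcBb grid (16·16=256): SsHHCCBb=8 SsHHCCbb=8 SsHHCcBb=8 SsHHCcbb=8 SsHhCCBb=16 SsHhCCbb=16 SsHhCcBb=16 SsHhCcbb=16 SshhCCBb=8 SshhCCbb=8 SshhCcBb=8 SshhCcbb=8 ssHHCCBb=8 ssHHCCbb=8 ssHHCcBb=8 ssHHCcbb=8 ssHhCCBb=16 ssHhCCbb=16 ssHhCcBb=16 ssHhCcbb=16 sshhCCBb=8 sshhCCbb=8 sshhCcBb=8 sshhCcbb=8
SshhCCBb hits 8/256; gcd=8; 8÷8/256÷8 = 1/32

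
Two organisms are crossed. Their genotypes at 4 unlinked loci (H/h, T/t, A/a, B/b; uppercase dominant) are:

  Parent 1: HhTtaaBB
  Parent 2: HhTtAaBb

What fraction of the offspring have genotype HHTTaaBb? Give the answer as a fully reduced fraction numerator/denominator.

HhTtaaBB gametes: HTaB×4, HtaB×4, hTaB×4, htaB×4
HhTtAaBb gametes: HTAB×1, HTAb×1, HTaB×1, HTab×1, HtAB×1, HtAb×1, HtaB×1, Htab×1, hTAB×1, hTAb×1, hTaB×1, hTab×1, htAB×1, htAb×1, htaB×1, htab×1
HhTtaaBB×HhTtAaBb grid (16·16=256): HHTTAaBB=4 HHTTAaBb=4 HHTTaaBB=4 HHTTaaBb=4 HHTtAaBB=8 HHTtAaBb=8 HHTtaaBB=8 HHTtaaBb=8 HHttAaBB=4 HHttAaBb=4 HHttaaBB=4 HHttaaBb=4 HhTTAaBB=8 HhTTAaBb=8 HhTTaaBB=8 HhTTaaBb=8 HhTtAaBB=16 HhTtAaBb=16 HhTtaaBB=16 HhTtaaBb=16 HhttAaBB=8 HhttAaBb=8 HhttaaBB=8 HhttaaBb=8 hhTTAaBB=4 hhTTAaBb=4 hhTTaaBB=4 hhTTaaBb=4 hhTtAaBB=8 hhTtAaBb=8 hhTtaaBB=8 hhTtaaBb=8 hhttAaBB=4 hhttAaBb=4 hhttaaBB=4 hhttaaBb=4
HHTTaaBb hits 4/256; gcd=4; 4÷4/256÷4 = 1/64

P(HHTTaaBb) = 1/64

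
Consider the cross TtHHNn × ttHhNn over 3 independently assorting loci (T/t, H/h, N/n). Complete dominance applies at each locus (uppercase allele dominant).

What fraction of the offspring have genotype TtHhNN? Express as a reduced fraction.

TtHHNn gametes: THN×2, THn×2, tHN×2, tHn×2
ttHhNn gametes: tHN×2, tHn×2, thN×2, thn×2
TtHHNn×ttHhNn grid (8·8=64): TtHHNN=4 TtHHNn=8 TtHHnn=4 TtHhNN=4 TtHhNn=8 TtHhnn=4 ttHHNN=4 ttHHNn=8 ttHHnn=4 ttHhNN=4 ttHhNn=8 ttHhnn=4
TtHhNN hits 4/64; gcd=4; 4÷4/64÷4 = 1/16

P(TtHhNN) = 1/16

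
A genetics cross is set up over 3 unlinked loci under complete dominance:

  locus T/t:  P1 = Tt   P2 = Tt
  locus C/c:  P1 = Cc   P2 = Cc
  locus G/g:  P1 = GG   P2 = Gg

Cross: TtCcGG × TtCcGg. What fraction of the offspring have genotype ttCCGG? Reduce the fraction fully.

TtCcGG gametes: TCG×2, TcG×2, tCG×2, tcG×2
TtCcGg gametes: TCG×1, TCg×1, TcG×1, Tcg×1, tCG×1, tCg×1, tcG×1, tcg×1
TtCcGG×TtCcGg grid (8·8=64): TTCCGG=2 TTCCGg=2 TTCcGG=4 TTCcGg=4 TTccGG=2 TTccGg=2 TtCCGG=4 TtCCGg=4 TtCcGG=8 TtCcGg=8 TtccGG=4 TtccGg=4 ttCCGG=2 ttCCGg=2 ttCcGG=4 ttCcGg=4 ttccGG=2 ttccGg=2
ttCCGG hits 2/64; gcd=2; 2÷2/64÷2 = 1/32

P(ttCCGG) = 1/32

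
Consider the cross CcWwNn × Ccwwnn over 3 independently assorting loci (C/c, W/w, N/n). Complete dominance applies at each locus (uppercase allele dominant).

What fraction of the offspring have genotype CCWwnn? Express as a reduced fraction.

P(CCWwnn) = 1/16

CcWwNn gametes: CWN×1, CWn×1, CwN×1, Cwn×1, cWN×1, cWn×1, cwN×1, cwn×1
Ccwwnn gametes: Cwn×4, cwn×4
CcWwNn×Ccwwnn grid (8·8=64): CCWwNn=4 CCWwnn=4 CCwwNn=4 CCwwnn=4 CcWwNn=8 CcWwnn=8 CcwwNn=8 Ccwwnn=8 ccWwNn=4 ccWwnn=4 ccwwNn=4 ccwwnn=4
CCWwnn hits 4/64; gcd=4; 4÷4/64÷4 = 1/16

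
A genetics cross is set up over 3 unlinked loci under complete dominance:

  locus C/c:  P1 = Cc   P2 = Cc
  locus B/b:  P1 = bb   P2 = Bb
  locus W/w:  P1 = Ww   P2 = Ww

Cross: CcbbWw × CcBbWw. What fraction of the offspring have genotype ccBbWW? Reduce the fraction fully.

CcbbWw gametes: CbW×2, Cbw×2, cbW×2, cbw×2
CcBbWw gametes: CBW×1, CBw×1, CbW×1, Cbw×1, cBW×1, cBw×1, cbW×1, cbw×1
CcbbWw×CcBbWw grid (8·8=64): CCBbWW=2 CCBbWw=4 CCBbww=2 CCbbWW=2 CCbbWw=4 CCbbww=2 CcBbWW=4 CcBbWw=8 CcBbww=4 CcbbWW=4 CcbbWw=8 Ccbbww=4 ccBbWW=2 ccBbWw=4 ccBbww=2 ccbbWW=2 ccbbWw=4 ccbbww=2
ccBbWW hits 2/64; gcd=2; 2÷2/64÷2 = 1/32

P(ccBbWW) = 1/32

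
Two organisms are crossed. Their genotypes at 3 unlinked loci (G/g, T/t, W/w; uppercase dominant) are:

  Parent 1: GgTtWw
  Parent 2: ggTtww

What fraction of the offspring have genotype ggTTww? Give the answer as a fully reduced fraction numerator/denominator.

GgTtWw gametes: GTW×1, GTw×1, GtW×1, Gtw×1, gTW×1, gTw×1, gtW×1, gtw×1
ggTtww gametes: gTw×4, gtw×4
GgTtWw×ggTtww grid (8·8=64): GgTTWw=4 GgTTww=4 GgTtWw=8 GgTtww=8 GgttWw=4 Ggttww=4 ggTTWw=4 ggTTww=4 ggTtWw=8 ggTtww=8 ggttWw=4 ggttww=4
ggTTww hits 4/64; gcd=4; 4÷4/64÷4 = 1/16

P(ggTTww) = 1/16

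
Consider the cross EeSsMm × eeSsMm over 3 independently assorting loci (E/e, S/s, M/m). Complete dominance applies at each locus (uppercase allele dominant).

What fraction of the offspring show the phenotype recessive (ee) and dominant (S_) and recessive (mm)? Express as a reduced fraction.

P(ee S_ mm) = 3/32

EeSsMm gametes: ESM×1, ESm×1, EsM×1, Esm×1, eSM×1, eSm×1, esM×1, esm×1
eeSsMm gametes: eSM×2, eSm×2, esM×2, esm×2
EeSsMm×eeSsMm grid (8·8=64): EeSSMM=2 EeSSMm=4 EeSSmm=2 EeSsMM=4 EeSsMm=8 EeSsmm=4 EessMM=2 EessMm=4 Eessmm=2 eeSSMM=2 eeSSMm=4 eeSSmm=2 eeSsMM=4 eeSsMm=8 eeSsmm=4 eessMM=2 eessMm=4 eessmm=2
ee S_ mm hits 6/64; gcd=2; 6÷2/64÷2 = 3/32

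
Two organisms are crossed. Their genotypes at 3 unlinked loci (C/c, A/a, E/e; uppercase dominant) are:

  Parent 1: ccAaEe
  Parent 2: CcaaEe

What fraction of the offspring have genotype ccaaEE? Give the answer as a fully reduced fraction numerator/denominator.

ccAaEe gametes: cAE×2, cAe×2, caE×2, cae×2
CcaaEe gametes: CaE×2, Cae×2, caE×2, cae×2
ccAaEe×CcaaEe grid (8·8=64): CcAaEE=4 CcAaEe=8 CcAaee=4 CcaaEE=4 CcaaEe=8 Ccaaee=4 ccAaEE=4 ccAaEe=8 ccAaee=4 ccaaEE=4 ccaaEe=8 ccaaee=4
ccaaEE hits 4/64; gcd=4; 4÷4/64÷4 = 1/16

P(ccaaEE) = 1/16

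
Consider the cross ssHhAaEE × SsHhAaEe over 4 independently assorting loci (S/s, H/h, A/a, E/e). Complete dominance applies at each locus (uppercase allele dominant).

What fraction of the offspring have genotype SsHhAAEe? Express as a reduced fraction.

P(SsHhAAEe) = 1/32

ssHhAaEE gametes: sHAE×4, sHaE×4, shAE×4, shaE×4
SsHhAaEe gametes: SHAE×1, SHAe×1, SHaE×1, SHae×1, ShAE×1, ShAe×1, ShaE×1, Shae×1, sHAE×1, sHAe×1, sHaE×1, sHae×1, shAE×1, shAe×1, shaE×1, shae×1
ssHhAaEE×SsHhAaEe grid (16·16=256): SsHHAAEE=4 SsHHAAEe=4 SsHHAaEE=8 SsHHAaEe=8 SsHHaaEE=4 SsHHaaEe=4 SsHhAAEE=8 SsHhAAEe=8 SsHhAaEE=16 SsHhAaEe=16 SsHhaaEE=8 SsHhaaEe=8 SshhAAEE=4 SshhAAEe=4 SshhAaEE=8 SshhAaEe=8 SshhaaEE=4 SshhaaEe=4 ssHHAAEE=4 ssHHAAEe=4 ssHHAaEE=8 ssHHAaEe=8 ssHHaaEE=4 ssHHaaEe=4 ssHhAAEE=8 ssHhAAEe=8 ssHhAaEE=16 ssHhAaEe=16 ssHhaaEE=8 ssHhaaEe=8 sshhAAEE=4 sshhAAEe=4 sshhAaEE=8 sshhAaEe=8 sshhaaEE=4 sshhaaEe=4
SsHhAAEe hits 8/256; gcd=8; 8÷8/256÷8 = 1/32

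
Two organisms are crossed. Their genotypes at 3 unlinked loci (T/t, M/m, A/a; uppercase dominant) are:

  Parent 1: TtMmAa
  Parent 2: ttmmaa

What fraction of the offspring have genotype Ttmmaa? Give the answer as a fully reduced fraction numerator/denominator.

TtMmAa gametes: TMA×1, TMa×1, TmA×1, Tma×1, tMA×1, tMa×1, tmA×1, tma×1
ttmmaa gametes: tma×8
TtMmAa×ttmmaa grid (8·8=64): TtMmAa=8 TtMmaa=8 TtmmAa=8 Ttmmaa=8 ttMmAa=8 ttMmaa=8 ttmmAa=8 ttmmaa=8
Ttmmaa hits 8/64; gcd=8; 8÷8/64÷8 = 1/8

P(Ttmmaa) = 1/8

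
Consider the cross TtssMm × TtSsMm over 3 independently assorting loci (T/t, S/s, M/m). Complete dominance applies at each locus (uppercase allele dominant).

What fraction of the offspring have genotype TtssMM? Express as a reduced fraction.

P(TtssMM) = 1/16

TtssMm gametes: TsM×2, Tsm×2, tsM×2, tsm×2
TtSsMm gametes: TSM×1, TSm×1, TsM×1, Tsm×1, tSM×1, tSm×1, tsM×1, tsm×1
TtssMm×TtSsMm grid (8·8=64): TTSsMM=2 TTSsMm=4 TTSsmm=2 TTssMM=2 TTssMm=4 TTssmm=2 TtSsMM=4 TtSsMm=8 TtSsmm=4 TtssMM=4 TtssMm=8 Ttssmm=4 ttSsMM=2 ttSsMm=4 ttSsmm=2 ttssMM=2 ttssMm=4 ttssmm=2
TtssMM hits 4/64; gcd=4; 4÷4/64÷4 = 1/16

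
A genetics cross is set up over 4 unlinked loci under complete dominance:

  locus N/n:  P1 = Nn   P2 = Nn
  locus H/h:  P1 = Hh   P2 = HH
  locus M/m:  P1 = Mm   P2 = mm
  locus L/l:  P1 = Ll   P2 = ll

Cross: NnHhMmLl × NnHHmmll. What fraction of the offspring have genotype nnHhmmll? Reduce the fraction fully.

P(nnHhmmll) = 1/32

NnHhMmLl gametes: NHML×1, NHMl×1, NHmL×1, NHml×1, NhML×1, NhMl×1, NhmL×1, Nhml×1, nHML×1, nHMl×1, nHmL×1, nHml×1, nhML×1, nhMl×1, nhmL×1, nhml×1
NnHHmmll gametes: NHml×8, nHml×8
NnHhMmLl×NnHHmmll grid (16·16=256): NNHHMmLl=8 NNHHMmll=8 NNHHmmLl=8 NNHHmmll=8 NNHhMmLl=8 NNHhMmll=8 NNHhmmLl=8 NNHhmmll=8 NnHHMmLl=16 NnHHMmll=16 NnHHmmLl=16 NnHHmmll=16 NnHhMmLl=16 NnHhMmll=16 NnHhmmLl=16 NnHhmmll=16 nnHHMmLl=8 nnHHMmll=8 nnHHmmLl=8 nnHHmmll=8 nnHhMmLl=8 nnHhMmll=8 nnHhmmLl=8 nnHhmmll=8
nnHhmmll hits 8/256; gcd=8; 8÷8/256÷8 = 1/32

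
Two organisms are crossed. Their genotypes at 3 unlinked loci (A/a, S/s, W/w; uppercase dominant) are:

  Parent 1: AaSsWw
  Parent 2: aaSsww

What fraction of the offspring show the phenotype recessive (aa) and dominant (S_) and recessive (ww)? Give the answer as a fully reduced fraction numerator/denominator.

P(aa S_ ww) = 3/16

AaSsWw gametes: ASW×1, ASw×1, AsW×1, Asw×1, aSW×1, aSw×1, asW×1, asw×1
aaSsww gametes: aSw×4, asw×4
AaSsWw×aaSsww grid (8·8=64): AaSSWw=4 AaSSww=4 AaSsWw=8 AaSsww=8 AassWw=4 Aassww=4 aaSSWw=4 aaSSww=4 aaSsWw=8 aaSsww=8 aassWw=4 aassww=4
aa S_ ww hits 12/64; gcd=4; 12÷4/64÷4 = 3/16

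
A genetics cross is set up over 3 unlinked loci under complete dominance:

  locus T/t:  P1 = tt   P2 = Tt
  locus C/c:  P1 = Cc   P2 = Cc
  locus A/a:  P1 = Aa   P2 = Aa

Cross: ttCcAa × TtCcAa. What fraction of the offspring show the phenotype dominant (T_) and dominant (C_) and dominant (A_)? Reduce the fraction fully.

P(T_ C_ A_) = 9/32

ttCcAa gametes: tCA×2, tCa×2, tcA×2, tca×2
TtCcAa gametes: TCA×1, TCa×1, TcA×1, Tca×1, tCA×1, tCa×1, tcA×1, tca×1
ttCcAa×TtCcAa grid (8·8=64): TtCCAA=2 TtCCAa=4 TtCCaa=2 TtCcAA=4 TtCcAa=8 TtCcaa=4 TtccAA=2 TtccAa=4 Ttccaa=2 ttCCAA=2 ttCCAa=4 ttCCaa=2 ttCcAA=4 ttCcAa=8 ttCcaa=4 ttccAA=2 ttccAa=4 ttccaa=2
T_ C_ A_ hits 18/64; gcd=2; 18÷2/64÷2 = 9/32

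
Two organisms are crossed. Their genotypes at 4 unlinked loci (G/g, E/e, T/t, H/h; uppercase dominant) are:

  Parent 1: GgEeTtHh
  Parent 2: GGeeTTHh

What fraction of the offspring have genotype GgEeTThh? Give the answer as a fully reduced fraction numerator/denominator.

P(GgEeTThh) = 1/32

GgEeTtHh gametes: GETH×1, GETh×1, GEtH×1, GEth×1, GeTH×1, GeTh×1, GetH×1, Geth×1, gETH×1, gETh×1, gEtH×1, gEth×1, geTH×1, geTh×1, getH×1, geth×1
GGeeTTHh gametes: GeTH×8, GeTh×8
GgEeTtHh×GGeeTTHh grid (16·16=256): GGEeTTHH=8 GGEeTTHh=16 GGEeTThh=8 GGEeTtHH=8 GGEeTtHh=16 GGEeTthh=8 GGeeTTHH=8 GGeeTTHh=16 GGeeTThh=8 GGeeTtHH=8 GGeeTtHh=16 GGeeTthh=8 GgEeTTHH=8 GgEeTTHh=16 GgEeTThh=8 GgEeTtHH=8 GgEeTtHh=16 GgEeTthh=8 GgeeTTHH=8 GgeeTTHh=16 GgeeTThh=8 GgeeTtHH=8 GgeeTtHh=16 GgeeTthh=8
GgEeTThh hits 8/256; gcd=8; 8÷8/256÷8 = 1/32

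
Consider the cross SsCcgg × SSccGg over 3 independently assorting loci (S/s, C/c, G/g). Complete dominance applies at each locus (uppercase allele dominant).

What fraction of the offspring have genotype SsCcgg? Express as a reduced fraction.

P(SsCcgg) = 1/8

SsCcgg gametes: SCg×2, Scg×2, sCg×2, scg×2
SSccGg gametes: ScG×4, Scg×4
SsCcgg×SSccGg grid (8·8=64): SSCcGg=8 SSCcgg=8 SSccGg=8 SSccgg=8 SsCcGg=8 SsCcgg=8 SsccGg=8 Ssccgg=8
SsCcgg hits 8/64; gcd=8; 8÷8/64÷8 = 1/8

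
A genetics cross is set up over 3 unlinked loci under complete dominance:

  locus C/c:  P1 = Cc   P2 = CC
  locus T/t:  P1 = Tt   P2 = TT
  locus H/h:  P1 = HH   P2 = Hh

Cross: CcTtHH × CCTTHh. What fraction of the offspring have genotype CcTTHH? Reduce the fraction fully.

P(CcTTHH) = 1/8

CcTtHH gametes: CTH×2, CtH×2, cTH×2, ctH×2
CCTTHh gametes: CTH×4, CTh×4
CcTtHH×CCTTHh grid (8·8=64): CCTTHH=8 CCTTHh=8 CCTtHH=8 CCTtHh=8 CcTTHH=8 CcTTHh=8 CcTtHH=8 CcTtHh=8
CcTTHH hits 8/64; gcd=8; 8÷8/64÷8 = 1/8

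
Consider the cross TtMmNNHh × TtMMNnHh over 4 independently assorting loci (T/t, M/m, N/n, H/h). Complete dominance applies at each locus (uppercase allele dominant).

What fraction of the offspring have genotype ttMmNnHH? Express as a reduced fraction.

P(ttMmNnHH) = 1/64

TtMmNNHh gametes: TMNH×2, TMNh×2, TmNH×2, TmNh×2, tMNH×2, tMNh×2, tmNH×2, tmNh×2
TtMMNnHh gametes: TMNH×2, TMNh×2, TMnH×2, TMnh×2, tMNH×2, tMNh×2, tMnH×2, tMnh×2
TtMmNNHh×TtMMNnHh grid (16·16=256): TTMMNNHH=4 TTMMNNHh=8 TTMMNNhh=4 TTMMNnHH=4 TTMMNnHh=8 TTMMNnhh=4 TTMmNNHH=4 TTMmNNHh=8 TTMmNNhh=4 TTMmNnHH=4 TTMmNnHh=8 TTMmNnhh=4 TtMMNNHH=8 TtMMNNHh=16 TtMMNNhh=8 TtMMNnHH=8 TtMMNnHh=16 TtMMNnhh=8 TtMmNNHH=8 TtMmNNHh=16 TtMmNNhh=8 TtMmNnHH=8 TtMmNnHh=16 TtMmNnhh=8 ttMMNNHH=4 ttMMNNHh=8 ttMMNNhh=4 ttMMNnHH=4 ttMMNnHh=8 ttMMNnhh=4 ttMmNNHH=4 ttMmNNHh=8 ttMmNNhh=4 ttMmNnHH=4 ttMmNnHh=8 ttMmNnhh=4
ttMmNnHH hits 4/256; gcd=4; 4÷4/256÷4 = 1/64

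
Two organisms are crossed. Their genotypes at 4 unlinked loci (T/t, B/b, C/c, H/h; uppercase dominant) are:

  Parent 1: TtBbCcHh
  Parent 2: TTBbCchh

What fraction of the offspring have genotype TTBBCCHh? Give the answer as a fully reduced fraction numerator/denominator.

TtBbCcHh gametes: TBCH×1, TBCh×1, TBcH×1, TBch×1, TbCH×1, TbCh×1, TbcH×1, Tbch×1, tBCH×1, tBCh×1, tBcH×1, tBch×1, tbCH×1, tbCh×1, tbcH×1, tbch×1
TTBbCchh gametes: TBCh×4, TBch×4, TbCh×4, Tbch×4
TtBbCcHh×TTBbCchh grid (16·16=256): TTBBCCHh=4 TTBBCChh=4 TTBBCcHh=8 TTBBCchh=8 TTBBccHh=4 TTBBcchh=4 TTBbCCHh=8 TTBbCChh=8 TTBbCcHh=16 TTBbCchh=16 TTBbccHh=8 TTBbcchh=8 TTbbCCHh=4 TTbbCChh=4 TTbbCcHh=8 TTbbCchh=8 TTbbccHh=4 TTbbcchh=4 TtBBCCHh=4 TtBBCChh=4 TtBBCcHh=8 TtBBCchh=8 TtBBccHh=4 TtBBcchh=4 TtBbCCHh=8 TtBbCChh=8 TtBbCcHh=16 TtBbCchh=16 TtBbccHh=8 TtBbcchh=8 TtbbCCHh=4 TtbbCChh=4 TtbbCcHh=8 TtbbCchh=8 TtbbccHh=4 Ttbbcchh=4
TTBBCCHh hits 4/256; gcd=4; 4÷4/256÷4 = 1/64

P(TTBBCCHh) = 1/64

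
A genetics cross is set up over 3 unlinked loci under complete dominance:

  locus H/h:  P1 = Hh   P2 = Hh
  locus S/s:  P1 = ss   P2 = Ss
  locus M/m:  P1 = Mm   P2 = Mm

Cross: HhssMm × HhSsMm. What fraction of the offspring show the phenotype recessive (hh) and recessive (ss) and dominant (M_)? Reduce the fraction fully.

HhssMm gametes: HsM×2, Hsm×2, hsM×2, hsm×2
HhSsMm gametes: HSM×1, HSm×1, HsM×1, Hsm×1, hSM×1, hSm×1, hsM×1, hsm×1
HhssMm×HhSsMm grid (8·8=64): HHSsMM=2 HHSsMm=4 HHSsmm=2 HHssMM=2 HHssMm=4 HHssmm=2 HhSsMM=4 HhSsMm=8 HhSsmm=4 HhssMM=4 HhssMm=8 Hhssmm=4 hhSsMM=2 hhSsMm=4 hhSsmm=2 hhssMM=2 hhssMm=4 hhssmm=2
hh ss M_ hits 6/64; gcd=2; 6÷2/64÷2 = 3/32

P(hh ss M_) = 3/32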